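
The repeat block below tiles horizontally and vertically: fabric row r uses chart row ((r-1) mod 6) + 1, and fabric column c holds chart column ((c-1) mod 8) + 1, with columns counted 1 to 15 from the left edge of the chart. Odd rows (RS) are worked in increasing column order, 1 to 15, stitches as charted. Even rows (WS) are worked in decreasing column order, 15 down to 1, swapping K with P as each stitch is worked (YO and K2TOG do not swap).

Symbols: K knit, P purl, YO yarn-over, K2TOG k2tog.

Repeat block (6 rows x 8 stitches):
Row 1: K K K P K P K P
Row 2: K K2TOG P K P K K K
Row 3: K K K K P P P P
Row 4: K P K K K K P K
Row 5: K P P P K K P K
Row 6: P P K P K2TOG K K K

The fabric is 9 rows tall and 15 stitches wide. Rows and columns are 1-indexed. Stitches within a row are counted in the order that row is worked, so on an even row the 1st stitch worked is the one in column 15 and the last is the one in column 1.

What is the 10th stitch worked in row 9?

== STITCH ==
K

Derivation:
Row 9: (9-1) mod 6 = 2, so use chart row 3. Odd row -> RS.
Chart row 3 tiled across columns 1-15: K K K K P P P P K K K K P P P
RS row: no reversal, no swap; stitch n worked = column n.
Stitch 10 in working order -> K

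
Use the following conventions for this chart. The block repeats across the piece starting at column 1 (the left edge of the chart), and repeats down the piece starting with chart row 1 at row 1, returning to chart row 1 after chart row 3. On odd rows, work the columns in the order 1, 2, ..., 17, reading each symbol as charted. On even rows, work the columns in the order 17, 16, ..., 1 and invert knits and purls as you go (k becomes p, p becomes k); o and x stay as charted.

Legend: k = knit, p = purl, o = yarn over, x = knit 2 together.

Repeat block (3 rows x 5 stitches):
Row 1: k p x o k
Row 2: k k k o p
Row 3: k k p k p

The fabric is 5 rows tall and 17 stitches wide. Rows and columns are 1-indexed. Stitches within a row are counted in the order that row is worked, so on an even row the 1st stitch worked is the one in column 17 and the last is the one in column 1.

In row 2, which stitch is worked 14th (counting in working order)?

For row 2: chart row = ((2-1) mod 3) + 1 = 2; this is a WS (even) row.
Chart row 2 tiled across columns 1-17: k k k o p k k k o p k k k o p k k
WS row: flip the tiled sequence (start at column 17) and apply k<->p; o and x stay.
Row 2 as worked: p p k o p p p k o p p p k o p p p
Stitch 14 in working order -> o

Result:
o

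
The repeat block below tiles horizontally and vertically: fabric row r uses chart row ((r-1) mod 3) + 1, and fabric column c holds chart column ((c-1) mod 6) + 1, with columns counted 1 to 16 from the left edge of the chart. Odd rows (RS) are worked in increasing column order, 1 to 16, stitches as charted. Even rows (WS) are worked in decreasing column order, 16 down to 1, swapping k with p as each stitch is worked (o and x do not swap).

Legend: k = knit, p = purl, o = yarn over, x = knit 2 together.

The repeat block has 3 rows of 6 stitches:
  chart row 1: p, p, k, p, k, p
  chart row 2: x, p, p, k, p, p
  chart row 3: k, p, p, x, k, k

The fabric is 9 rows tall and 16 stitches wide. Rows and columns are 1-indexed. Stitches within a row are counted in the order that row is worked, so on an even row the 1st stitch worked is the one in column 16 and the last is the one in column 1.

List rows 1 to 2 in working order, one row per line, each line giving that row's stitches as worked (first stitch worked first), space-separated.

Result:
p p k p k p p p k p k p p p k p
p k k x k k p k k x k k p k k x

Derivation:
Row 1: chart row 1, RS - tile across columns 1-16 and work as-is.
Row 2: chart row 2, WS - tiled (columns 1-16): x p p k p p x p p k p p x p p k; work from column 16 back to 1 with k<->p swapped.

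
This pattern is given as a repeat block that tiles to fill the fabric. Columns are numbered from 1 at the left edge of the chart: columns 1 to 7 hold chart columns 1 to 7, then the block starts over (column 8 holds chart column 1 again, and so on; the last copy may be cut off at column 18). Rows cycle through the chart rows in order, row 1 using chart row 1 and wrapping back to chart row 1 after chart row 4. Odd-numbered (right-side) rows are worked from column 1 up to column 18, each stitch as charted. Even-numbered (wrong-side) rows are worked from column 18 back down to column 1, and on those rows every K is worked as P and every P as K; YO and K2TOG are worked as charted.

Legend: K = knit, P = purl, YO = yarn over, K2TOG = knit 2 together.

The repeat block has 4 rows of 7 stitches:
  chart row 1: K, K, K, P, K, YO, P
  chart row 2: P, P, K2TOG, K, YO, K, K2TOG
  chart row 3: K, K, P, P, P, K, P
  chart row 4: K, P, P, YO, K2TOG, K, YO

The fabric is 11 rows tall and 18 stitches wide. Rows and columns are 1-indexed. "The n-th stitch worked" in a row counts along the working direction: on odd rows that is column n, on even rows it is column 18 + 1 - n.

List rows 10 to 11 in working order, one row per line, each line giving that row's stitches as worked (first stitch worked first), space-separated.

== ROWS AS WORKED ==
P K2TOG K K K2TOG P YO P K2TOG K K K2TOG P YO P K2TOG K K
K K P P P K P K K P P P K P K K P P

Derivation:
Row 10: chart row 2, WS - tiled (columns 1-18): P P K2TOG K YO K K2TOG P P K2TOG K YO K K2TOG P P K2TOG K; work from column 18 back to 1 with K<->P swapped.
Row 11: chart row 3, RS - tile across columns 1-18 and work as-is.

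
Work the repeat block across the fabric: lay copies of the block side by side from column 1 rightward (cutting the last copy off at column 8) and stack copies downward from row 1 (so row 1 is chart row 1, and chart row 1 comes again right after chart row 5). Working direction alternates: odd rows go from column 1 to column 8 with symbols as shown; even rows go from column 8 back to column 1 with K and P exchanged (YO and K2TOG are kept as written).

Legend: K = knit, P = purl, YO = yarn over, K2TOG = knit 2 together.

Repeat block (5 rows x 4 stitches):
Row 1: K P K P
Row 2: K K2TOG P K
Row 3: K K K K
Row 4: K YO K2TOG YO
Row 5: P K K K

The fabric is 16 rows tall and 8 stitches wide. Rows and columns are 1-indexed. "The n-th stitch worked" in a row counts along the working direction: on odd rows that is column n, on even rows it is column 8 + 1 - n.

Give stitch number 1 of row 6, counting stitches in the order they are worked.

Row 6 uses chart row ((6-1) mod 5)+1 = 1. Row 6 is even, so WS.
Chart row 1 tiled across columns 1-8: K P K P K P K P
WS row: flip the tiled sequence (start at column 8) and apply K<->P; YO and K2TOG stay.
Row 6 as worked: K P K P K P K P
The 1st stitch worked is K.

Result:
K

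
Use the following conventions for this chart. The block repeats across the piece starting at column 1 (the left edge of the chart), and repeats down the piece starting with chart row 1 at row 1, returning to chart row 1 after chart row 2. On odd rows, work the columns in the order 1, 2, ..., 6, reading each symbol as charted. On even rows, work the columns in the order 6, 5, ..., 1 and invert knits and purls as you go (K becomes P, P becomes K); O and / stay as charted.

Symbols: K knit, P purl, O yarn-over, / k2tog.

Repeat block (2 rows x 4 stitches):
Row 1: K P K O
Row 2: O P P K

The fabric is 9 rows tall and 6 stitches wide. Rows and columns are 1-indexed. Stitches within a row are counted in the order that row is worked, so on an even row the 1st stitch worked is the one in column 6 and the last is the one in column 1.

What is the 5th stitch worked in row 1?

Row 1 uses chart row ((1-1) mod 2)+1 = 1. Row 1 is odd, so RS.
Chart row 1 tiled across columns 1-6: K P K O K P
RS row: no reversal, no swap; stitch n worked = column n.
The 5th stitch worked is K.

Stitch:
K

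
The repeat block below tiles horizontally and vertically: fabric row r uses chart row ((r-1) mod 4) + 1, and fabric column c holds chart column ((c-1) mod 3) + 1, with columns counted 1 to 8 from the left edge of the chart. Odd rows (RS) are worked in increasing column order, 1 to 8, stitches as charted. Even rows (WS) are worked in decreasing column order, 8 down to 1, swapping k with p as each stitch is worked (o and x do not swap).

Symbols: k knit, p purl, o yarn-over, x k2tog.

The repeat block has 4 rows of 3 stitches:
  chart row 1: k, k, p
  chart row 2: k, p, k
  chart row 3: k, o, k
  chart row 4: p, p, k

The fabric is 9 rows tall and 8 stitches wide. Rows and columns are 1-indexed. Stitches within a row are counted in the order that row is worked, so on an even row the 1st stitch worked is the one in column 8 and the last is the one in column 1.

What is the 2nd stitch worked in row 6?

== STITCH ==
p

Derivation:
Row 6: (6-1) mod 4 = 1, so use chart row 2. Even row -> WS.
Chart row 2 tiled across columns 1-8: k p k k p k k p
WS row: flip the tiled sequence (start at column 8) and apply k<->p; o and x stay.
Row 6 as worked: k p p k p p k p
Stitch 2 in working order -> p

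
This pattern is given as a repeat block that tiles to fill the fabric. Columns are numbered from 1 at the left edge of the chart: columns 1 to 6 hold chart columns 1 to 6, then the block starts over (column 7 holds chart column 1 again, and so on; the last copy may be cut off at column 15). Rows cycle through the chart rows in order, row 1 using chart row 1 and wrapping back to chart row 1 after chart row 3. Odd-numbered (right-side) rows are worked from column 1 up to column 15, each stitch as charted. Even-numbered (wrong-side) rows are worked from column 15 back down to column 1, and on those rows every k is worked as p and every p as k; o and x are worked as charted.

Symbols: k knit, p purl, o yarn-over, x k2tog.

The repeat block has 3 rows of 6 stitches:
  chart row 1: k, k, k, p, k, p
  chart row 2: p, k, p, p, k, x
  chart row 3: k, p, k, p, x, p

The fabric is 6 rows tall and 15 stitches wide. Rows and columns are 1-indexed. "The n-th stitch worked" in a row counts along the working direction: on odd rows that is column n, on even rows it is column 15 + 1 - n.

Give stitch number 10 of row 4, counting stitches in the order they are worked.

== STITCH ==
k

Derivation:
Row 4: (4-1) mod 3 = 0, so use chart row 1. Even row -> WS.
Chart row 1 tiled across columns 1-15: k k k p k p k k k p k p k k k
Wrong side: read the tiled row from column 15 down to 1 and exchange k with p (leave o, x).
Row 4 as worked: p p p k p k p p p k p k p p p
Counting 10 along the worked row gives k.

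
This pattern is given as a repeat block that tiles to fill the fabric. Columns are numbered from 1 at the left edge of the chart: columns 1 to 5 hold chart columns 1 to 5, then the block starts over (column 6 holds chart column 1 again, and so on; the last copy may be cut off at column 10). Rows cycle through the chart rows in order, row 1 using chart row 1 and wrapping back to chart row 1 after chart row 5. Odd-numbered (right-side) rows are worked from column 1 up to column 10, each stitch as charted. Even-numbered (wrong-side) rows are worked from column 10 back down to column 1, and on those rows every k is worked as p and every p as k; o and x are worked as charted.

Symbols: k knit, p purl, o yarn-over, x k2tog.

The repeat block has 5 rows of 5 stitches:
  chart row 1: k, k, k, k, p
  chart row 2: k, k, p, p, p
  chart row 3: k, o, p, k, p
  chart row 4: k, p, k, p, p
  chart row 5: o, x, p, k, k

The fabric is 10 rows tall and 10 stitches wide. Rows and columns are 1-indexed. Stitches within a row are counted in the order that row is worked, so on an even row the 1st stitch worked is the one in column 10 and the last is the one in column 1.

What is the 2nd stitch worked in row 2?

Stitch:
k

Derivation:
Row 2 uses chart row ((2-1) mod 5)+1 = 2. Row 2 is even, so WS.
Chart row 2 tiled across columns 1-10: k k p p p k k p p p
WS: work from column 10 back to column 1 (reverse the tiled row), swapping k<->p (o and x unchanged).
Row 2 as worked: k k k p p k k k p p
Stitch 2 in working order -> k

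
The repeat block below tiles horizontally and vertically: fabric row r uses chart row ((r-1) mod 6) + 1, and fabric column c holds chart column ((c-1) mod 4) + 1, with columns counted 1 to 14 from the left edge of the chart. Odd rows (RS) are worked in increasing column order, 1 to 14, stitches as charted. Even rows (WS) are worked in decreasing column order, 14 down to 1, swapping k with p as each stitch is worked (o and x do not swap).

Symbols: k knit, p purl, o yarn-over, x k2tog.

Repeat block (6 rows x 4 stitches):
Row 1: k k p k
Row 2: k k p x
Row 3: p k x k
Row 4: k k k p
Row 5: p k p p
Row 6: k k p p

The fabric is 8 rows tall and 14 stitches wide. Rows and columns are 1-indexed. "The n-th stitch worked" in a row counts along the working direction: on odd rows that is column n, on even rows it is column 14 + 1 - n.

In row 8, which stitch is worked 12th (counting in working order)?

Row 8 uses chart row ((8-1) mod 6)+1 = 2. Row 8 is even, so WS.
Chart row 2 tiled across columns 1-14: k k p x k k p x k k p x k k
WS: work from column 14 back to column 1 (reverse the tiled row), swapping k<->p (o and x unchanged).
Row 8 as worked: p p x k p p x k p p x k p p
Counting 12 along the worked row gives k.

Stitch:
k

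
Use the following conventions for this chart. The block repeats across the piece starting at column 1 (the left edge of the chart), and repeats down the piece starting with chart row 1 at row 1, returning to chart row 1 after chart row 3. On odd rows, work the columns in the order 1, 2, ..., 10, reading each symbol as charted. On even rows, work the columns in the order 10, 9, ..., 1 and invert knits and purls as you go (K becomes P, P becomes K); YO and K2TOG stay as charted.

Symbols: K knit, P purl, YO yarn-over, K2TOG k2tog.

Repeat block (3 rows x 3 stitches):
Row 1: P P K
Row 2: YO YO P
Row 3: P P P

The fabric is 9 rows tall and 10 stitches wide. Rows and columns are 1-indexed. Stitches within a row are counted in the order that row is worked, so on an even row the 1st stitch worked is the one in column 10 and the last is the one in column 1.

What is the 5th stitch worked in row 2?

For row 2: chart row = ((2-1) mod 3) + 1 = 2; this is a WS (even) row.
Chart row 2 tiled across columns 1-10: YO YO P YO YO P YO YO P YO
WS: work from column 10 back to column 1 (reverse the tiled row), swapping K<->P (YO and K2TOG unchanged).
Row 2 as worked: YO K YO YO K YO YO K YO YO
The 5th stitch worked is K.

== STITCH ==
K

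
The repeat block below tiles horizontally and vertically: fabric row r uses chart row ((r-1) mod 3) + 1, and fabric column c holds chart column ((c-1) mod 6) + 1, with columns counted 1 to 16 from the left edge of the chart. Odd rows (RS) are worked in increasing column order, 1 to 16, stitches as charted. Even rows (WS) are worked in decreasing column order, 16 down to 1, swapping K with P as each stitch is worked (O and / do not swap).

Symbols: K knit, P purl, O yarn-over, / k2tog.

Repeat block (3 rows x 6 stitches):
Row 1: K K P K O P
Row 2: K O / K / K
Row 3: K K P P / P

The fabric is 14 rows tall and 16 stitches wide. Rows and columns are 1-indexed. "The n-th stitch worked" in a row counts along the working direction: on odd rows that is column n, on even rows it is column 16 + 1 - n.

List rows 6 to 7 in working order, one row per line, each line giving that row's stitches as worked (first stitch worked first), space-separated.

Row 6: chart row 3, WS - tiled (columns 1-16): K K P P / P K K P P / P K K P P; work from column 16 back to 1 with K<->P swapped.
Row 7: chart row 1, RS - tile across columns 1-16 and work as-is.

Rows as worked:
K K P P K / K K P P K / K K P P
K K P K O P K K P K O P K K P K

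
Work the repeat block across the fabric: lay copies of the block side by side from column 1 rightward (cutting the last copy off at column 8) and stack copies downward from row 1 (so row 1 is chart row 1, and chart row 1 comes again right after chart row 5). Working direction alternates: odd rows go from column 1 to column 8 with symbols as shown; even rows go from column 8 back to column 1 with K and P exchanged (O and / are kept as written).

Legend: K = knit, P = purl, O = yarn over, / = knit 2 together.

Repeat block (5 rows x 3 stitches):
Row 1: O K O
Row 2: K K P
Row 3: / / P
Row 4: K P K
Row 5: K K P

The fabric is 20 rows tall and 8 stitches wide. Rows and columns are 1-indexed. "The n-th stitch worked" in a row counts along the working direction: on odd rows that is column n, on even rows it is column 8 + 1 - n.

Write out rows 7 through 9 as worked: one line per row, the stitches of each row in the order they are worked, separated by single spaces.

Rows as worked:
K K P K K P K K
/ / K / / K / /
K P K K P K K P

Derivation:
Row 7: chart row 2, RS - tile across columns 1-8 and work as-is.
Row 8: chart row 3, WS - tiled (columns 1-8): / / P / / P / /; work from column 8 back to 1 with K<->P swapped.
Row 9: chart row 4, RS - tile across columns 1-8 and work as-is.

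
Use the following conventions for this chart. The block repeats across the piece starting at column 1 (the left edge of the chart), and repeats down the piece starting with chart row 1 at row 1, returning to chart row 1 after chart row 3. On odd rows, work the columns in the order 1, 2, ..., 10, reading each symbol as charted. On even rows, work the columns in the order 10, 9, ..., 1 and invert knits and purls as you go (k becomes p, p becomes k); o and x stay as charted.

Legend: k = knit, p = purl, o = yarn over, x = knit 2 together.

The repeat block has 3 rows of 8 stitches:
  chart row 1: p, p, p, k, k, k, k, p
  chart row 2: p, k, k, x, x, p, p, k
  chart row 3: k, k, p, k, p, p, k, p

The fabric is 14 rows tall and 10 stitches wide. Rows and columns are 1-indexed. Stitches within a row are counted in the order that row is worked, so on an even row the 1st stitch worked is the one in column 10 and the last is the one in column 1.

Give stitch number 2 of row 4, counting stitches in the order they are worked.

Row 4 uses chart row ((4-1) mod 3)+1 = 1. Row 4 is even, so WS.
Chart row 1 tiled across columns 1-10: p p p k k k k p p p
Wrong side: read the tiled row from column 10 down to 1 and exchange k with p (leave o, x).
Row 4 as worked: k k k p p p p k k k
The 2nd stitch worked is k.

== STITCH ==
k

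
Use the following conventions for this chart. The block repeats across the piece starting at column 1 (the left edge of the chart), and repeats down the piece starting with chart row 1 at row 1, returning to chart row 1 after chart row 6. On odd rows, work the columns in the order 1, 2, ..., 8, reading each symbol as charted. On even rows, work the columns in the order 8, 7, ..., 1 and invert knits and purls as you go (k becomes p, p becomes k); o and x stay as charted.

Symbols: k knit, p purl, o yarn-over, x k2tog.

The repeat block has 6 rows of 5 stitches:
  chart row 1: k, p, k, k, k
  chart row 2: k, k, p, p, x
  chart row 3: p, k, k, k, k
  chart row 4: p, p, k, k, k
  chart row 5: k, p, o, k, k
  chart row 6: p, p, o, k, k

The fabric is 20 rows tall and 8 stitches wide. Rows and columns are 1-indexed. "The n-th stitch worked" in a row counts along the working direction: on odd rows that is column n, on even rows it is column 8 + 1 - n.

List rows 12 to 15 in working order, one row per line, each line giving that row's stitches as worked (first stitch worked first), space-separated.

Result:
o k k p p o k k
k p k k k k p k
k p p x k k p p
p k k k k p k k

Derivation:
Row 12: chart row 6, WS - tiled (columns 1-8): p p o k k p p o; work from column 8 back to 1 with k<->p swapped.
Row 13: chart row 1, RS - tile across columns 1-8 and work as-is.
Row 14: chart row 2, WS - tiled (columns 1-8): k k p p x k k p; work from column 8 back to 1 with k<->p swapped.
Row 15: chart row 3, RS - tile across columns 1-8 and work as-is.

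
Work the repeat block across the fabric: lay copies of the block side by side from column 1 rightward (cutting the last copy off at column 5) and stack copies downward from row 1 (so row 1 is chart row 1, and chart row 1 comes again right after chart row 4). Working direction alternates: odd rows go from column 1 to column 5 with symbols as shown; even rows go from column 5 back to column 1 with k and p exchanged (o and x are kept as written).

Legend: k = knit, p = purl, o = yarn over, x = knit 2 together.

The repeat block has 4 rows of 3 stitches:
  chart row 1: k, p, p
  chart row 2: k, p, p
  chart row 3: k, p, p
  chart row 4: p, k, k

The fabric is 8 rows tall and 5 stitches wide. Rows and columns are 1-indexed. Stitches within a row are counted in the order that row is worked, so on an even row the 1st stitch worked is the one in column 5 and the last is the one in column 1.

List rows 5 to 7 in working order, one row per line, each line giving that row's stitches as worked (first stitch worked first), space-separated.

Result:
k p p k p
k p k k p
k p p k p

Derivation:
Row 5: chart row 1, RS - tile across columns 1-5 and work as-is.
Row 6: chart row 2, WS - tiled (columns 1-5): k p p k p; work from column 5 back to 1 with k<->p swapped.
Row 7: chart row 3, RS - tile across columns 1-5 and work as-is.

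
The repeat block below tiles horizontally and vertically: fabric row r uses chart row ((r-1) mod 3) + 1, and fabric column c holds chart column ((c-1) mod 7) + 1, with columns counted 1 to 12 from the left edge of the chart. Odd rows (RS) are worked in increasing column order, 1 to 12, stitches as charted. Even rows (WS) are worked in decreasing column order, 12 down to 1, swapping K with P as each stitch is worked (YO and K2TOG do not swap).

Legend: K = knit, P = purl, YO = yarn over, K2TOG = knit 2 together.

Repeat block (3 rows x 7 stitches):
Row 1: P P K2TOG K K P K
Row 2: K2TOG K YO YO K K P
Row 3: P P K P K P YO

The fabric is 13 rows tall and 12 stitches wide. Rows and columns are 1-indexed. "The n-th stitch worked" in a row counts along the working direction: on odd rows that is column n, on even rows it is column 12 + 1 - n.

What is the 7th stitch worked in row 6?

Stitch:
K

Derivation:
Row 6 uses chart row ((6-1) mod 3)+1 = 3. Row 6 is even, so WS.
Chart row 3 tiled across columns 1-12: P P K P K P YO P P K P K
WS row: flip the tiled sequence (start at column 12) and apply K<->P; YO and K2TOG stay.
Row 6 as worked: P K P K K YO K P K P K K
The 7th stitch worked is K.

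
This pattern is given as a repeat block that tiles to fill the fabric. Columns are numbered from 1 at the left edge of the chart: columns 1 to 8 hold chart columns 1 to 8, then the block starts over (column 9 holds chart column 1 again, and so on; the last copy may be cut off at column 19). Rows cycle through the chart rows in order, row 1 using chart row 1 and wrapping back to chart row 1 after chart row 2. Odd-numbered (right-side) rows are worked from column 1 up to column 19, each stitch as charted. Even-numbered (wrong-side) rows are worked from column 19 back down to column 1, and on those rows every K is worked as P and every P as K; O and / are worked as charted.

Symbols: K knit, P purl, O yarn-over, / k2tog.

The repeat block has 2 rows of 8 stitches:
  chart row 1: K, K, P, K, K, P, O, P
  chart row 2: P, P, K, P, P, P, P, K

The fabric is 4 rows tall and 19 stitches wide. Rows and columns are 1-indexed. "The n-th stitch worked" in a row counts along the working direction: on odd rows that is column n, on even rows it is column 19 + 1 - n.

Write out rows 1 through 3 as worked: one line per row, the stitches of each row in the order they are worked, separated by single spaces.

Row 1: chart row 1, RS - tile across columns 1-19 and work as-is.
Row 2: chart row 2, WS - tiled (columns 1-19): P P K P P P P K P P K P P P P K P P K; work from column 19 back to 1 with K<->P swapped.
Row 3: chart row 1, RS - tile across columns 1-19 and work as-is.

== ROWS AS WORKED ==
K K P K K P O P K K P K K P O P K K P
P K K P K K K K P K K P K K K K P K K
K K P K K P O P K K P K K P O P K K P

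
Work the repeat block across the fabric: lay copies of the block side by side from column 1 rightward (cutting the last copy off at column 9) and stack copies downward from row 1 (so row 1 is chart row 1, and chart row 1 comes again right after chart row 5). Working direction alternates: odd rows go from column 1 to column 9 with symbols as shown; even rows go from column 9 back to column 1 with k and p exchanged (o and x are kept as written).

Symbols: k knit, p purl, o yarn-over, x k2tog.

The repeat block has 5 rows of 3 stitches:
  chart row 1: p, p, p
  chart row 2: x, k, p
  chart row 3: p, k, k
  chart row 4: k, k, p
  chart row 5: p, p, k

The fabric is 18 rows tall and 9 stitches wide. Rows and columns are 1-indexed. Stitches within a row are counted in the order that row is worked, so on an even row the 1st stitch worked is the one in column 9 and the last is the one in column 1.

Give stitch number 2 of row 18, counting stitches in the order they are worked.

Row 18: (18-1) mod 5 = 2, so use chart row 3. Even row -> WS.
Chart row 3 tiled across columns 1-9: p k k p k k p k k
Wrong side: read the tiled row from column 9 down to 1 and exchange k with p (leave o, x).
Row 18 as worked: p p k p p k p p k
Stitch 2 in working order -> p

Stitch:
p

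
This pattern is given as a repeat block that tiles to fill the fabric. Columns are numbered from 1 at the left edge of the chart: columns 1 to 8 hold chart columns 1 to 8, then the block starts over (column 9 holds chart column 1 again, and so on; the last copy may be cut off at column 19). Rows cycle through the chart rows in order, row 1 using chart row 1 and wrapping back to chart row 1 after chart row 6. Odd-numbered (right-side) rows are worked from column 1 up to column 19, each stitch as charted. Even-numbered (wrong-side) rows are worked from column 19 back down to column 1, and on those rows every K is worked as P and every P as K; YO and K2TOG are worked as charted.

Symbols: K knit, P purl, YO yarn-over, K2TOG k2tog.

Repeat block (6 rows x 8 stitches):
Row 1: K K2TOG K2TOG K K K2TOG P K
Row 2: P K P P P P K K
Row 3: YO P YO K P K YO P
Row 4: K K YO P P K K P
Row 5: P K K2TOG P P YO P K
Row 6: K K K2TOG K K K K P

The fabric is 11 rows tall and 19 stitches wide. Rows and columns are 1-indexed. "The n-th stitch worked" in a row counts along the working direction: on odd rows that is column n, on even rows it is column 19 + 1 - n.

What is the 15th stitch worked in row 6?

For row 6: chart row = ((6-1) mod 6) + 1 = 6; this is a WS (even) row.
Chart row 6 tiled across columns 1-19: K K K2TOG K K K K P K K K2TOG K K K K P K K K2TOG
WS: work from column 19 back to column 1 (reverse the tiled row), swapping K<->P (YO and K2TOG unchanged).
Row 6 as worked: K2TOG P P K P P P P K2TOG P P K P P P P K2TOG P P
Counting 15 along the worked row gives P.

Result:
P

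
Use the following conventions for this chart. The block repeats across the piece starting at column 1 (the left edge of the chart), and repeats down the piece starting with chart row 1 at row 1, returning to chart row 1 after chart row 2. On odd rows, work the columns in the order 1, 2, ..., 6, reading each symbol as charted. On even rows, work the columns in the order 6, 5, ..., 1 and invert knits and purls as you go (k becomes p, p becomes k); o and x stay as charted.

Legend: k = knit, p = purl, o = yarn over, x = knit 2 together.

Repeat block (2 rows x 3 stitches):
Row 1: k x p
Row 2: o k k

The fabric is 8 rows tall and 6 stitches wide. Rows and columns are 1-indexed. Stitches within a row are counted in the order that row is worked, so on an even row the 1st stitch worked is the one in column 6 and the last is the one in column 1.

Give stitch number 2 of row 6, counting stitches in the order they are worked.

Stitch:
p

Derivation:
Row 6 uses chart row ((6-1) mod 2)+1 = 2. Row 6 is even, so WS.
Chart row 2 tiled across columns 1-6: o k k o k k
WS: work from column 6 back to column 1 (reverse the tiled row), swapping k<->p (o and x unchanged).
Row 6 as worked: p p o p p o
Counting 2 along the worked row gives p.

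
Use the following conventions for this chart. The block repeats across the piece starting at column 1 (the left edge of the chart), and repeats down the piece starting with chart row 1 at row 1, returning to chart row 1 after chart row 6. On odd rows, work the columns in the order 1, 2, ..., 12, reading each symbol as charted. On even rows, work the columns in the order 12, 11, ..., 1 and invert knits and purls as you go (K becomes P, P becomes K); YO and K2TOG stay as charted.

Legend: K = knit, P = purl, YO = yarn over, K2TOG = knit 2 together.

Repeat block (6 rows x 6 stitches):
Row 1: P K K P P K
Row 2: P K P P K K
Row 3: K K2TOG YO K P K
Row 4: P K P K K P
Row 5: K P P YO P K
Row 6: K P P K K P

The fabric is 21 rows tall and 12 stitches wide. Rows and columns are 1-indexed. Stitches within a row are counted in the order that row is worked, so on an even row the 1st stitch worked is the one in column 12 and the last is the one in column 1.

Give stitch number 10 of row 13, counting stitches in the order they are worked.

Row 13: (13-1) mod 6 = 0, so use chart row 1. Odd row -> RS.
Chart row 1 tiled across columns 1-12: P K K P P K P K K P P K
Right side: take the tiled row as-is (worked left to right from column 1).
Stitch 10 in working order -> P

== STITCH ==
P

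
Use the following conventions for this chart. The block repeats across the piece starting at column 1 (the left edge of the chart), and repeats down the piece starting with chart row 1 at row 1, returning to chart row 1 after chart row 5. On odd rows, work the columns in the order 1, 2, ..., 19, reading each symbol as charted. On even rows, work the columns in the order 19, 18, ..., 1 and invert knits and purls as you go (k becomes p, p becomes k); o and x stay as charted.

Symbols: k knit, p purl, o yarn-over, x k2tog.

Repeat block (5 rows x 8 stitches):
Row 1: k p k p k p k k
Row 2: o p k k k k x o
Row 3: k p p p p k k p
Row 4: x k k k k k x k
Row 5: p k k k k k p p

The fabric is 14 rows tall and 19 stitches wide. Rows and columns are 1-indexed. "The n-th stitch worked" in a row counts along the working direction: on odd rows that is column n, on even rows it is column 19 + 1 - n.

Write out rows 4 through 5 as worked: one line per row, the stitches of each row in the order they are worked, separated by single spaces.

Row 4: chart row 4, WS - tiled (columns 1-19): x k k k k k x k x k k k k k x k x k k; work from column 19 back to 1 with k<->p swapped.
Row 5: chart row 5, RS - tile across columns 1-19 and work as-is.

== ROWS AS WORKED ==
p p x p x p p p p p x p x p p p p p x
p k k k k k p p p k k k k k p p p k k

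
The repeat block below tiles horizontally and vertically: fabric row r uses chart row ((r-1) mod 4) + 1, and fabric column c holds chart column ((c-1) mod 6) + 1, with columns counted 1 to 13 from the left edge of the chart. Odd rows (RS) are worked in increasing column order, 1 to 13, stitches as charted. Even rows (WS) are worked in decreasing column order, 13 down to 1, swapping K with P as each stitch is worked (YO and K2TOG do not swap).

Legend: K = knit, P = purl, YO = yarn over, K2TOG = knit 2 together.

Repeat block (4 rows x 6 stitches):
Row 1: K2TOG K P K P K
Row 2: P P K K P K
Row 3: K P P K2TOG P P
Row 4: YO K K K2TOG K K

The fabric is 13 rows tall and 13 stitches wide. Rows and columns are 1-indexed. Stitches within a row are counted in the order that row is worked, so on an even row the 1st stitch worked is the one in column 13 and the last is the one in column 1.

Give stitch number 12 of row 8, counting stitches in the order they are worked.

Row 8 uses chart row ((8-1) mod 4)+1 = 4. Row 8 is even, so WS.
Chart row 4 tiled across columns 1-13: YO K K K2TOG K K YO K K K2TOG K K YO
Wrong side: read the tiled row from column 13 down to 1 and exchange K with P (leave YO, K2TOG).
Row 8 as worked: YO P P K2TOG P P YO P P K2TOG P P YO
Counting 12 along the worked row gives P.

Stitch:
P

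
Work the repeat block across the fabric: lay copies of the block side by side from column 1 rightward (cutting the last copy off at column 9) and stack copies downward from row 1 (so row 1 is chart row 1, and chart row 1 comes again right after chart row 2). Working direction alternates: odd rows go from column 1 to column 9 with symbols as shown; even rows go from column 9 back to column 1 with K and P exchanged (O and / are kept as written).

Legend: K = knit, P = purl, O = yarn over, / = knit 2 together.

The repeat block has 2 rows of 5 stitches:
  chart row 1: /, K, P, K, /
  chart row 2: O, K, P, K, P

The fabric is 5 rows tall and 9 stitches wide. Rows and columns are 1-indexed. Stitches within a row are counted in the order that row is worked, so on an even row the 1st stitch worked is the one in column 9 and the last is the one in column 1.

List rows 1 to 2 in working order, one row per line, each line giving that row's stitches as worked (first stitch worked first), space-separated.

== ROWS AS WORKED ==
/ K P K / / K P K
P K P O K P K P O

Derivation:
Row 1: chart row 1, RS - tile across columns 1-9 and work as-is.
Row 2: chart row 2, WS - tiled (columns 1-9): O K P K P O K P K; work from column 9 back to 1 with K<->P swapped.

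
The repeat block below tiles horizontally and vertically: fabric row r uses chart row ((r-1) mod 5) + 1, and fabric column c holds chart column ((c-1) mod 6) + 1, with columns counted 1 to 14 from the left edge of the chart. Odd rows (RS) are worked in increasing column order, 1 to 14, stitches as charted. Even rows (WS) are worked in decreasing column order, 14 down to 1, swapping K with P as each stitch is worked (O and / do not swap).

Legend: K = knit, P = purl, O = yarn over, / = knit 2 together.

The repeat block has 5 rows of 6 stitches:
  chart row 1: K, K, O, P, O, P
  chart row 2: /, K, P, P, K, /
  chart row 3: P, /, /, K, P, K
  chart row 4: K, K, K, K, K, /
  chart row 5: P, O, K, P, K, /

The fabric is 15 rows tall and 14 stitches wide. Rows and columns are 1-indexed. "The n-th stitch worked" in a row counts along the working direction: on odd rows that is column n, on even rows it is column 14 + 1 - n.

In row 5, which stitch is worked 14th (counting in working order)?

For row 5: chart row = ((5-1) mod 5) + 1 = 5; this is a RS (odd) row.
Chart row 5 tiled across columns 1-14: P O K P K / P O K P K / P O
Right side: take the tiled row as-is (worked left to right from column 1).
Counting 14 along the worked row gives O.

Result:
O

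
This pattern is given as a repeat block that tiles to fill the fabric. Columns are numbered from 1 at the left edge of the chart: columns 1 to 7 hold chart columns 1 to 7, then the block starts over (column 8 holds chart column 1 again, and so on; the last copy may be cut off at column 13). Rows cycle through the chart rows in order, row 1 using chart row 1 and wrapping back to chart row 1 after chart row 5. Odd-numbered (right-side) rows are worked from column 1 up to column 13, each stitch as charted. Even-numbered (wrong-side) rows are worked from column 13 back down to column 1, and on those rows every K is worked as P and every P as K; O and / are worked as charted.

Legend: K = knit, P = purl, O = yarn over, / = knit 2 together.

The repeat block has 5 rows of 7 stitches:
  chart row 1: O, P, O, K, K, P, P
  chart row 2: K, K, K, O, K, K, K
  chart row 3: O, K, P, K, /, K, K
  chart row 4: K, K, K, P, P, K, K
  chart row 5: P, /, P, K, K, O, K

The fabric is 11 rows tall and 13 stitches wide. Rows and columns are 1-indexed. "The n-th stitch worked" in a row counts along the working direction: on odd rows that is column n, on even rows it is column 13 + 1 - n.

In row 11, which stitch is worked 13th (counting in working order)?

Result:
P

Derivation:
For row 11: chart row = ((11-1) mod 5) + 1 = 1; this is a RS (odd) row.
Chart row 1 tiled across columns 1-13: O P O K K P P O P O K K P
RS: work column 1 to column 13, symbols as charted — the tiled row is the row as worked.
The 13th stitch worked is P.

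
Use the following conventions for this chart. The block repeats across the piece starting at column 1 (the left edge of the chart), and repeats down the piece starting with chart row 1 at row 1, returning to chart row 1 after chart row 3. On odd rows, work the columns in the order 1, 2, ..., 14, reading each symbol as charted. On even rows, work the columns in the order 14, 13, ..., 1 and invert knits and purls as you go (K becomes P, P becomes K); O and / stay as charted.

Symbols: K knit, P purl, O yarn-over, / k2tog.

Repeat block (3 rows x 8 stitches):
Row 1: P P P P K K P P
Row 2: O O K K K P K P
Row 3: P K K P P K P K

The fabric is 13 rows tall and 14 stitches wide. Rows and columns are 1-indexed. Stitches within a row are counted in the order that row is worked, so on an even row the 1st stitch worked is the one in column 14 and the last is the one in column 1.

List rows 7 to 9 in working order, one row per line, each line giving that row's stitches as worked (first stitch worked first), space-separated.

Row 7: chart row 1, RS - tile across columns 1-14 and work as-is.
Row 8: chart row 2, WS - tiled (columns 1-14): O O K K K P K P O O K K K P; work from column 14 back to 1 with K<->P swapped.
Row 9: chart row 3, RS - tile across columns 1-14 and work as-is.

== ROWS AS WORKED ==
P P P P K K P P P P P P K K
K P P P O O K P K P P P O O
P K K P P K P K P K K P P K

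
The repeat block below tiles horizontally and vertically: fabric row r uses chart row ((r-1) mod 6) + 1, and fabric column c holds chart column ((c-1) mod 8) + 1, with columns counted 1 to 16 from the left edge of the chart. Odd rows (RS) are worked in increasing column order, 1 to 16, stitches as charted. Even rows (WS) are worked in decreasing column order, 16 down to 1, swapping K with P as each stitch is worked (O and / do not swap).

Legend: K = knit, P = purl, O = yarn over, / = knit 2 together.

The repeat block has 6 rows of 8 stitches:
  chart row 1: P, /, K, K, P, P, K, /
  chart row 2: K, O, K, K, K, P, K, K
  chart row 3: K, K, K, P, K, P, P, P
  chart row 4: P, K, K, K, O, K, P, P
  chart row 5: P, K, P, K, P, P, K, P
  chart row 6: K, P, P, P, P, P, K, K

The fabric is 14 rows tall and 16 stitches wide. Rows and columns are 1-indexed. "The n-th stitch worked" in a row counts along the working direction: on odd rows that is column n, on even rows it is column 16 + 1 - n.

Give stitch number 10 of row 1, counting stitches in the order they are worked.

For row 1: chart row = ((1-1) mod 6) + 1 = 1; this is a RS (odd) row.
Chart row 1 tiled across columns 1-16: P / K K P P K / P / K K P P K /
RS: work column 1 to column 16, symbols as charted — the tiled row is the row as worked.
Stitch 10 in working order -> /

Stitch:
/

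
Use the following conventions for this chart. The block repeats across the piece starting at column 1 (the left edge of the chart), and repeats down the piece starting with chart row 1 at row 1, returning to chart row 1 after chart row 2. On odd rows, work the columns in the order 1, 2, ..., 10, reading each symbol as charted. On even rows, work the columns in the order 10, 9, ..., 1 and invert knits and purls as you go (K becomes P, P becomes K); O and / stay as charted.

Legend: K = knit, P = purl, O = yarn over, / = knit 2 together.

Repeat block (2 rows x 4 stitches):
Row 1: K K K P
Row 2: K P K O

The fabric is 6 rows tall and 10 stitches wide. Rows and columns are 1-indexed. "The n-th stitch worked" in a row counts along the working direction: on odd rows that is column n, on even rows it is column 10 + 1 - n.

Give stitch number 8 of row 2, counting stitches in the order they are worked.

Row 2 uses chart row ((2-1) mod 2)+1 = 2. Row 2 is even, so WS.
Chart row 2 tiled across columns 1-10: K P K O K P K O K P
WS: work from column 10 back to column 1 (reverse the tiled row), swapping K<->P (O and / unchanged).
Row 2 as worked: K P O P K P O P K P
Stitch 8 in working order -> P

Result:
P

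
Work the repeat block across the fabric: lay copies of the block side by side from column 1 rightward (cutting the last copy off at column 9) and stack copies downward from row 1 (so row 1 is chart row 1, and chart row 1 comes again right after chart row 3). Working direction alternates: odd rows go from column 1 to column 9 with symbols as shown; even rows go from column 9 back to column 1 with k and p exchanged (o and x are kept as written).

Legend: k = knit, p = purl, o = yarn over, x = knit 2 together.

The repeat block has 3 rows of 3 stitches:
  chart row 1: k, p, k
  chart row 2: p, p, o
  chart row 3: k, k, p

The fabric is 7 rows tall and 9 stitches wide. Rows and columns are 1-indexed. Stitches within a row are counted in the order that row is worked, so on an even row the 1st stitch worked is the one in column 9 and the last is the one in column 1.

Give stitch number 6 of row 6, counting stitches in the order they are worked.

== STITCH ==
p

Derivation:
Row 6 uses chart row ((6-1) mod 3)+1 = 3. Row 6 is even, so WS.
Chart row 3 tiled across columns 1-9: k k p k k p k k p
WS row: flip the tiled sequence (start at column 9) and apply k<->p; o and x stay.
Row 6 as worked: k p p k p p k p p
Counting 6 along the worked row gives p.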